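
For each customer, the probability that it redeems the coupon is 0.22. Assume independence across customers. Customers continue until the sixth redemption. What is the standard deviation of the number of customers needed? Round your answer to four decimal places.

Y = total customers until the sixth success; negative binomial with r=6, p=0.22.
SD(Y) = √[r(1−p)/p²] = √(96.694215) = 9.833322

9.8333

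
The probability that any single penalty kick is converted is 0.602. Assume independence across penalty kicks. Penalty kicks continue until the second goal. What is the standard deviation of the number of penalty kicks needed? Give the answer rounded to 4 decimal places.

Y = total penalty kicks until the second success; negative binomial with r=2, p=0.602.
SD(Y) = √[r(1−p)/p²] = √(2.196444) = 1.482040

1.4820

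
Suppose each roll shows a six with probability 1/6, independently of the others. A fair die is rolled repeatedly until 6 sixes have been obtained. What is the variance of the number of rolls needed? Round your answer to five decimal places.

Y = total rolls until the sixth success; negative binomial with r=6, p=0.166667.
Var(Y) = r(1−p)/p² = 6·0.833333 / 0.166667² = 180.0000000

180.00000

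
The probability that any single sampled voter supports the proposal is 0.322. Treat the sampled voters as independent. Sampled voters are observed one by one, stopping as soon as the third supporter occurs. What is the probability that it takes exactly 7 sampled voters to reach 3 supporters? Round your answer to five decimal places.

0.10582

Y = trial on which the third success occurs; negative binomial, r=3, p=0.322.
P(Y=7) = C(6,2) · p^3 · (1−p)^4
= 15 · 0.033386 · 0.21131 = 0.1058224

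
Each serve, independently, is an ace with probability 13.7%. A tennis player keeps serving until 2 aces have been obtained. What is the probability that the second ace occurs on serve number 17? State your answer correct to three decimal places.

Y = trial on which the second success occurs; negative binomial, r=2, p=0.137.
P(Y=17) = C(16,1) · p^2 · (1−p)^15
= 16 · 0.018769 · 0.10969 = 0.03294

0.033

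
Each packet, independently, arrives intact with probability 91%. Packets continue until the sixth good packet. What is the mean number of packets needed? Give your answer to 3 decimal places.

Y = total packets until the sixth success; negative binomial with r=6, p=0.91.
E[Y] = r / p = 6 / 0.91 = 6.59341

6.593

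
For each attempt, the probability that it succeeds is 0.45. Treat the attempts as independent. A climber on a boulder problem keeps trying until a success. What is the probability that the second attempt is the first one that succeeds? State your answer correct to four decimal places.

0.2475

Geometric (trials to first success), p = 0.45.
P(Y = 2) = (1−p)^1 · p = 0.55 · 0.45 = 0.247500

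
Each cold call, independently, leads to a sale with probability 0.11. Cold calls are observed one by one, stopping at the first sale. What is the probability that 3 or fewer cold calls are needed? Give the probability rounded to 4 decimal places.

0.2950

Y = number of cold calls to the first success; geometric, p = 0.11.
P(Y ≤ 3) = 1 − (1−p)^3 = 1 − 0.704969 = 0.295031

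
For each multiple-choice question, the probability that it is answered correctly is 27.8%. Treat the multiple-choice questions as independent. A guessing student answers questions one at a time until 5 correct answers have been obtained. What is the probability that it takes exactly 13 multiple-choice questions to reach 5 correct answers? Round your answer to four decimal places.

0.0607

Y = trial on which the fifth success occurs; negative binomial, r=5, p=0.278.
P(Y=13) = C(12,4) · p^5 · (1−p)^8
= 495 · 0.0016604 · 0.073841 = 0.060691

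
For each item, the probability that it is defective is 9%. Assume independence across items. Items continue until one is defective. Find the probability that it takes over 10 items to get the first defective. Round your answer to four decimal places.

0.3894

Y = number of items to the first success; geometric, p = 0.09.
P(Y > 10) = P(first 10 all fail) = (1−p)^10 = 0.389416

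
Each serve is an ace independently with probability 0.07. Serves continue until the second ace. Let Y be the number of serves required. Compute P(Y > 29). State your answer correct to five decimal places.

0.38798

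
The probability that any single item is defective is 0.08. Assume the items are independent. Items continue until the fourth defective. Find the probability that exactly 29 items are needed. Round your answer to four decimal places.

Y = trial on which the fourth success occurs; negative binomial, r=4, p=0.08.
P(Y=29) = C(28,3) · p^4 · (1−p)^25
= 3276 · 4.096e-05 · 0.12436 = 0.016688

0.0167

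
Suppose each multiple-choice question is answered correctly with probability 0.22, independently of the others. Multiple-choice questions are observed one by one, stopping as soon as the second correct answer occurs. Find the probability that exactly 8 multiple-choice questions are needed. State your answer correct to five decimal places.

Y = trial on which the second success occurs; negative binomial, r=2, p=0.22.
P(Y=8) = C(7,1) · p^2 · (1−p)^6
= 7 · 0.0484 · 0.2252 = 0.0762976

0.07630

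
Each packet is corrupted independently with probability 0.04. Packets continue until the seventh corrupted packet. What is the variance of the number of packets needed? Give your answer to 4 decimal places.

4200.0000

Y = total packets until the seventh success; negative binomial with r=7, p=0.04.
Var(Y) = r(1−p)/p² = 7·0.96 / 0.04² = 4200.000000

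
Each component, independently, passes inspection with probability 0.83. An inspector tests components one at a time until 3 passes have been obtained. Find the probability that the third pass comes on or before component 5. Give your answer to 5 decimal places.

0.96255

Finishing within 5 components ⇔ at least 3 successes in the first 5. With X ~ Binomial(5, 0.83), P(Y ≤ 5) = 1 − P(X ≤ 2).
  k=0: C(5,0)·0.83^0·0.17^5 = 0.0001420
  k=1: C(5,1)·0.83^1·0.17^4 = 0.0034661
  k=2: C(5,2)·0.83^2·0.17^3 = 0.0338457
1 − 0.0374538 = 0.9625462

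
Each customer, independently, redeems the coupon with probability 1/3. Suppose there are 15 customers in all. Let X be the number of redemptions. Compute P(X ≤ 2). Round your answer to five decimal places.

X ~ Binomial(15, 0.333333); P(X ≤ 2) = Σ C(15,k) p^k (1−p)^(15−k) over k:
  k=0: C(15,0)·0.333333^0·0.666667^15 = 0.0022837
  k=1: C(15,1)·0.333333^1·0.666667^14 = 0.0171274
  k=2: C(15,2)·0.333333^2·0.666667^13 = 0.0599460
Total = 0.0793571

0.07936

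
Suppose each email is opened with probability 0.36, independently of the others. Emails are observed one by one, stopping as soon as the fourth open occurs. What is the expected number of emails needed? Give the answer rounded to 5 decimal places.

11.11111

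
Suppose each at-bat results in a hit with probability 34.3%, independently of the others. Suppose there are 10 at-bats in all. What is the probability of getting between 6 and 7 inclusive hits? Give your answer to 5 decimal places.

0.08272

X ~ Binomial(10, 0.343); P(6 ≤ X ≤ 7) = Σ C(10,k) p^k (1−p)^(10−k) over k:
  k=6: C(10,6)·0.343^6·0.657^4 = 0.0637156
  k=7: C(10,7)·0.343^7·0.657^3 = 0.0190080
Total = 0.0827235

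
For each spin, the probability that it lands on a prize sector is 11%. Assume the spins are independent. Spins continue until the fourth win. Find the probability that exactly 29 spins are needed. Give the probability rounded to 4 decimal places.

Y = trial on which the fourth success occurs; negative binomial, r=4, p=0.11.
P(Y=29) = C(28,3) · p^4 · (1−p)^25
= 3276 · 0.00014641 · 0.054294 = 0.026041

0.0260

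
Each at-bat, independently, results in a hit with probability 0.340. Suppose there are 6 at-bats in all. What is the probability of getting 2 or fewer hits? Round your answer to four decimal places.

X ~ Binomial(6, 0.34); P(X ≤ 2) = Σ C(6,k) p^k (1−p)^(6−k) over k:
  k=0: C(6,0)·0.34^0·0.66^6 = 0.082654
  k=1: C(6,1)·0.34^1·0.66^5 = 0.255476
  k=2: C(6,2)·0.34^2·0.66^4 = 0.329022
Total = 0.667152

0.6672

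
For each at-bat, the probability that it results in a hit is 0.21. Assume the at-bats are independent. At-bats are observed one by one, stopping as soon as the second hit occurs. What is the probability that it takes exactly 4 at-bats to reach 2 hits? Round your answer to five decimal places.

0.08257

Y = trial on which the second success occurs; negative binomial, r=2, p=0.21.
P(Y=4) = C(3,1) · p^2 · (1−p)^2
= 3 · 0.0441 · 0.6241 = 0.0825684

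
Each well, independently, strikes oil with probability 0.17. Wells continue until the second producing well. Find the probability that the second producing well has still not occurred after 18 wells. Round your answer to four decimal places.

0.1638

Needing more than 18 wells ⇔ fewer than 2 successes in the first 18. With X ~ Binomial(18, 0.17), P(Y > 18) = P(X ≤ 1).
  k=0: C(18,0)·0.17^0·0.83^18 = 0.034947
  k=1: C(18,1)·0.17^1·0.83^17 = 0.128839
P(X ≤ 1) = 0.163786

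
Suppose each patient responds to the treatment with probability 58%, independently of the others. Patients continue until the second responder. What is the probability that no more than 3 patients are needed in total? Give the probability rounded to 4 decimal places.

Finishing within 3 patients ⇔ at least 2 successes in the first 3. With X ~ Binomial(3, 0.58), P(Y ≤ 3) = 1 − P(X ≤ 1).
  k=0: C(3,0)·0.58^0·0.42^3 = 0.074088
  k=1: C(3,1)·0.58^1·0.42^2 = 0.306936
1 − 0.381024 = 0.618976

0.6190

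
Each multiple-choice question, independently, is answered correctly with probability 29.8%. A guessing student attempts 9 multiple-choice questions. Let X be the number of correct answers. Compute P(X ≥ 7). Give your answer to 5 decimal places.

0.00411

X ~ Binomial(9, 0.298); P(X ≥ 7) = Σ C(9,k) p^k (1−p)^(9−k) over k:
  k=7: C(9,7)·0.298^7·0.702^2 = 0.0037025
  k=8: C(9,8)·0.298^8·0.702^1 = 0.0003929
  k=9: C(9,9)·0.298^9·0.702^0 = 0.0000185
Total = 0.0041139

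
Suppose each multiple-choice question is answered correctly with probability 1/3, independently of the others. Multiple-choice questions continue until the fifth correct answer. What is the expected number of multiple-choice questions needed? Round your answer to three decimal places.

15.000

Y = total multiple-choice questions until the fifth success; negative binomial with r=5, p=0.333333.
E[Y] = r / p = 5 / 0.333333 = 15.00000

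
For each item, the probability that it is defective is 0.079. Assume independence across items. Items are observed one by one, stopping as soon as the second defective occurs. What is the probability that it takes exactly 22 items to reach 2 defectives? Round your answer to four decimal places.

Y = trial on which the second success occurs; negative binomial, r=2, p=0.079.
P(Y=22) = C(21,1) · p^2 · (1−p)^20
= 21 · 0.006241 · 0.19284 = 0.025274

0.0253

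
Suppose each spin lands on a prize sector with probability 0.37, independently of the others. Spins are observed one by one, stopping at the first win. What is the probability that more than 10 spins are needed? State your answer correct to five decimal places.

Y = number of spins to the first success; geometric, p = 0.37.
P(Y > 10) = P(first 10 all fail) = (1−p)^10 = 0.0098493

0.00985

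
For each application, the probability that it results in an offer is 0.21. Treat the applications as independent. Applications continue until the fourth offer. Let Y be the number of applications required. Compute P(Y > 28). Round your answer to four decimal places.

Needing more than 28 applications ⇔ fewer than 4 successes in the first 28. With X ~ Binomial(28, 0.21), P(Y > 28) = P(X ≤ 3).
  k=0: C(28,0)·0.21^0·0.79^28 = 0.001360
  k=1: C(28,1)·0.21^1·0.79^27 = 0.010123
  k=2: C(28,2)·0.21^2·0.79^26 = 0.036327
  k=3: C(28,3)·0.21^3·0.79^25 = 0.083691
P(X ≤ 3) = 0.131502

0.1315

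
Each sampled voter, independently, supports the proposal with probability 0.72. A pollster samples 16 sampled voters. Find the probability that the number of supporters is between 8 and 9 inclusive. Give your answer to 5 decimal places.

0.11538

X ~ Binomial(16, 0.72); P(8 ≤ X ≤ 9) = Σ C(16,k) p^k (1−p)^(16−k) over k:
  k=8: C(16,8)·0.72^8·0.28^8 = 0.0351158
  k=9: C(16,9)·0.72^9·0.28^7 = 0.0802647
Total = 0.1153805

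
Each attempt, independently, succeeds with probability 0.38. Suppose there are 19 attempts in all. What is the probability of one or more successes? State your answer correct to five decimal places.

P(at least one) = 1 − P(none) = 1 − (1 − 0.38)^19
= 1 − 0.0001136 = 0.9998864

0.99989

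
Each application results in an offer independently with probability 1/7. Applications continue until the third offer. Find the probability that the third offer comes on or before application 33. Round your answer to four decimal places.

Finishing within 33 applications ⇔ at least 3 successes in the first 33. With X ~ Binomial(33, 0.142857), P(Y ≤ 33) = 1 − P(X ≤ 2).
  k=0: C(33,0)·0.142857^0·0.857143^33 = 0.006177
  k=1: C(33,1)·0.142857^1·0.857143^32 = 0.033972
  k=2: C(33,2)·0.142857^2·0.857143^31 = 0.090591
1 − 0.130740 = 0.869260

0.8693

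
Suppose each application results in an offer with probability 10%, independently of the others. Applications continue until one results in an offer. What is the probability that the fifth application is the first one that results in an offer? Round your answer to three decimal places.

Geometric (trials to first success), p = 0.10.
P(Y = 5) = (1−p)^4 · p = 0.6561 · 0.10 = 0.06561

0.066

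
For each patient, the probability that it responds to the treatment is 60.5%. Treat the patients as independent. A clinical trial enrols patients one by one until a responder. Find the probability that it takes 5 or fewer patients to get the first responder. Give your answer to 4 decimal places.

Y = number of patients to the first success; geometric, p = 0.605.
P(Y ≤ 5) = 1 − (1−p)^5 = 1 − 0.009616 = 0.990384

0.9904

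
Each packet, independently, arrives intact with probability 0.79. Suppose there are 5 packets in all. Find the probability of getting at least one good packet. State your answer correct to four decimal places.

P(at least one) = 1 − P(none) = 1 − (1 − 0.79)^5
= 1 − 0.000408 = 0.999592

0.9996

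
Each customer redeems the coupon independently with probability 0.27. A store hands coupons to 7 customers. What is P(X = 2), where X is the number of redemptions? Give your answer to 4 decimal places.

X ~ Binomial(n=7, p=0.27).
P(X=2) = C(7,2) · p^2 · (1−p)^5
= 21 · 0.0729 · 0.20731 = 0.317367

0.3174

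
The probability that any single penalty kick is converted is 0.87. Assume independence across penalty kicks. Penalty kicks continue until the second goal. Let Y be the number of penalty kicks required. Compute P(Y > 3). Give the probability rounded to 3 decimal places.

0.046

Needing more than 3 penalty kicks ⇔ fewer than 2 successes in the first 3. With X ~ Binomial(3, 0.87), P(Y > 3) = P(X ≤ 1).
  k=0: C(3,0)·0.87^0·0.13^3 = 0.00220
  k=1: C(3,1)·0.87^1·0.13^2 = 0.04411
P(X ≤ 1) = 0.04631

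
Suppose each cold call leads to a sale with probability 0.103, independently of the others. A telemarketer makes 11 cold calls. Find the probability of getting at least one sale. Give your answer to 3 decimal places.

0.698

P(at least one) = 1 − P(none) = 1 − (1 − 0.103)^11
= 1 − 0.30249 = 0.69751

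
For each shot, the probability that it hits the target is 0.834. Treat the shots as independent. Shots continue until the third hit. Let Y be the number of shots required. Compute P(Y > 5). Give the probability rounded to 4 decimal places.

0.0351

Needing more than 5 shots ⇔ fewer than 3 successes in the first 5. With X ~ Binomial(5, 0.834), P(Y > 5) = P(X ≤ 2).
  k=0: C(5,0)·0.834^0·0.166^5 = 0.000126
  k=1: C(5,1)·0.834^1·0.166^4 = 0.003166
  k=2: C(5,2)·0.834^2·0.166^3 = 0.031817
P(X ≤ 2) = 0.035109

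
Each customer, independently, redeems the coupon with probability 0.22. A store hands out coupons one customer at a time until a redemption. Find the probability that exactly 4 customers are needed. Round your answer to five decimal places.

0.10440

Geometric (trials to first success), p = 0.22.
P(Y = 4) = (1−p)^3 · p = 0.47455 · 0.22 = 0.1044014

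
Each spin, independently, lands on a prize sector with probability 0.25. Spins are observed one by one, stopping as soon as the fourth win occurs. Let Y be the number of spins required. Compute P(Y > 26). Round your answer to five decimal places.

0.08019

Needing more than 26 spins ⇔ fewer than 4 successes in the first 26. With X ~ Binomial(26, 0.25), P(Y > 26) = P(X ≤ 3).
  k=0: C(26,0)·0.25^0·0.75^26 = 0.0005644
  k=1: C(26,1)·0.25^1·0.75^25 = 0.0048915
  k=2: C(26,2)·0.25^2·0.75^24 = 0.0203814
  k=3: C(26,3)·0.25^3·0.75^23 = 0.0543504
P(X ≤ 3) = 0.0801877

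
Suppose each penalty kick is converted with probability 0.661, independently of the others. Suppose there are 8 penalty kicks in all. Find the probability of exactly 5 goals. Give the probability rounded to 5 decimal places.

0.27529

X ~ Binomial(n=8, p=0.661).
P(X=5) = C(8,5) · p^5 · (1−p)^3
= 56 · 0.12618 · 0.038958 = 0.2752925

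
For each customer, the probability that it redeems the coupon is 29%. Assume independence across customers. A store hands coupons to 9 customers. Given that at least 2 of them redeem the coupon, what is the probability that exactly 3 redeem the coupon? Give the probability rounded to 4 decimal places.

0.3341

X ~ Binomial(9, 0.29). Want P(X=3 | X≥2) = P(X=3) / P(X≥2).
P(X=3) = C(9,3)·0.29^3·0.71^6 = 0.262436
P(X≥2) = 1 − 0.045849 − 0.168542 = 0.785610
Ratio = 0.262436 / 0.785610 = 0.334054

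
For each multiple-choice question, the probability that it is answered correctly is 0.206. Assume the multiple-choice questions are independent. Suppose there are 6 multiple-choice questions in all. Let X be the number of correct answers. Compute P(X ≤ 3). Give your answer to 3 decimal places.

0.981

X ~ Binomial(6, 0.206); P(X ≤ 3) = Σ C(6,k) p^k (1−p)^(6−k) over k:
  k=0: C(6,0)·0.206^0·0.794^6 = 0.25057
  k=1: C(6,1)·0.206^1·0.794^5 = 0.39005
  k=2: C(6,2)·0.206^2·0.794^4 = 0.25299
  k=3: C(6,3)·0.206^3·0.794^3 = 0.08752
Total = 0.98113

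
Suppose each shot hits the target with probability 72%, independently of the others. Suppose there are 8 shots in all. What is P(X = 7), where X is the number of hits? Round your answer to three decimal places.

0.225

X ~ Binomial(n=8, p=0.72).
P(X=7) = C(8,7) · p^7 · (1−p)^1
= 8 · 0.10031 · 0.28 = 0.22469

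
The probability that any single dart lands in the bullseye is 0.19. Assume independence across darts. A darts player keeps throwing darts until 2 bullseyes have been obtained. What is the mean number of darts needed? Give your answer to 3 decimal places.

Y = total darts until the second success; negative binomial with r=2, p=0.19.
E[Y] = r / p = 2 / 0.19 = 10.52632

10.526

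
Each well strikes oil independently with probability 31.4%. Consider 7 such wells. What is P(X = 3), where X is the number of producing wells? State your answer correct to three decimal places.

0.240

X ~ Binomial(n=7, p=0.314).
P(X=3) = C(7,3) · p^3 · (1−p)^4
= 35 · 0.030959 · 0.22146 = 0.23997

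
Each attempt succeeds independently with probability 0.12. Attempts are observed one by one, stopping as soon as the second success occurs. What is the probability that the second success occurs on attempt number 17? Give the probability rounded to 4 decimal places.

Y = trial on which the second success occurs; negative binomial, r=2, p=0.12.
P(Y=17) = C(16,1) · p^2 · (1−p)^15
= 16 · 0.0144 · 0.14697 = 0.033863

0.0339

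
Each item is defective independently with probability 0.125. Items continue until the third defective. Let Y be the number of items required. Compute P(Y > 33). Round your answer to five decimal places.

Needing more than 33 items ⇔ fewer than 3 successes in the first 33. With X ~ Binomial(33, 0.125), P(Y > 33) = P(X ≤ 2).
  k=0: C(33,0)·0.125^0·0.875^33 = 0.0121974
  k=1: C(33,1)·0.125^1·0.875^32 = 0.0575018
  k=2: C(33,2)·0.125^2·0.875^31 = 0.1314327
P(X ≤ 2) = 0.2011319

0.20113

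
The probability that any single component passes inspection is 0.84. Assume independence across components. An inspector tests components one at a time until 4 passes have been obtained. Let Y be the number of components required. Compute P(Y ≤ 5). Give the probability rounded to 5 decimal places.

0.81651

Finishing within 5 components ⇔ at least 4 successes in the first 5. With X ~ Binomial(5, 0.84), P(Y ≤ 5) = 1 − P(X ≤ 3).
  k=0: C(5,0)·0.84^0·0.16^5 = 0.0001049
  k=1: C(5,1)·0.84^1·0.16^4 = 0.0027525
  k=2: C(5,2)·0.84^2·0.16^3 = 0.0289014
  k=3: C(5,3)·0.84^3·0.16^2 = 0.1517322
1 − 0.1834910 = 0.8165090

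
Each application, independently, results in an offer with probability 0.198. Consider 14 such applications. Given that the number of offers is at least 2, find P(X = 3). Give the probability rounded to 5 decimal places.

X ~ Binomial(14, 0.198). Want P(X=3 | X≥2) = P(X=3) / P(X≥2).
P(X=3) = C(14,3)·0.198^3·0.802^11 = 0.2494681
P(X≥2) = 1 − 0.0455450 − 0.1574200 = 0.7970349
Ratio = 0.2494681 / 0.7970349 = 0.3129952

0.31300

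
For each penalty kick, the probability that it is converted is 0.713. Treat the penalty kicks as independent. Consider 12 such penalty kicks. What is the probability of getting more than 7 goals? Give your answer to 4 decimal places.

X ~ Binomial(12, 0.713); P(X ≥ 8) = Σ C(12,k) p^k (1−p)^(12−k) over k:
  k=8: C(12,8)·0.713^8·0.287^4 = 0.224310
  k=9: C(12,9)·0.713^9·0.287^3 = 0.247670
  k=10: C(12,10)·0.713^10·0.287^2 = 0.184588
  k=11: C(12,11)·0.713^11·0.287^1 = 0.083377
  k=12: C(12,12)·0.713^12·0.287^0 = 0.017261
Total = 0.757207

0.7572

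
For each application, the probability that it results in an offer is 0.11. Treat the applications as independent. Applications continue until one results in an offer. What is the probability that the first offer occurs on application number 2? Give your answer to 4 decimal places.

0.0979

Geometric (trials to first success), p = 0.11.
P(Y = 2) = (1−p)^1 · p = 0.89 · 0.11 = 0.097900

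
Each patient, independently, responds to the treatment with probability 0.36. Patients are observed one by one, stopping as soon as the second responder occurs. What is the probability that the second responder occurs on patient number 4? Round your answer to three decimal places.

0.159

Y = trial on which the second success occurs; negative binomial, r=2, p=0.36.
P(Y=4) = C(3,1) · p^2 · (1−p)^2
= 3 · 0.1296 · 0.4096 = 0.15925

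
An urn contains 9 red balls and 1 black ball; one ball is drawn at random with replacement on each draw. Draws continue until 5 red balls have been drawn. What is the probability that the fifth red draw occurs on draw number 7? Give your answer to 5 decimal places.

Y = trial on which the fifth success occurs; negative binomial, r=5, p=0.90.
P(Y=7) = C(6,4) · p^5 · (1−p)^2
= 15 · 0.59049 · 0.01 = 0.0885735

0.08857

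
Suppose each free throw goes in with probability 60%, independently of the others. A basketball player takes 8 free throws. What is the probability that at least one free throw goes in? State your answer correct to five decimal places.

P(at least one) = 1 − P(none) = 1 − (1 − 0.60)^8
= 1 − 0.0006554 = 0.9993446

0.99934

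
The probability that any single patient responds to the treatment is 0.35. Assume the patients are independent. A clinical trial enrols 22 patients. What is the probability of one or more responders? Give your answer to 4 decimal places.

P(at least one) = 1 − P(none) = 1 − (1 − 0.35)^22
= 1 − 0.000077 = 0.999923

0.9999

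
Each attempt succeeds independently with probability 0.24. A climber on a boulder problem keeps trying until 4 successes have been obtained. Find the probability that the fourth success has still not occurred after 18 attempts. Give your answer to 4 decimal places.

Needing more than 18 attempts ⇔ fewer than 4 successes in the first 18. With X ~ Binomial(18, 0.24), P(Y > 18) = P(X ≤ 3).
  k=0: C(18,0)·0.24^0·0.76^18 = 0.007156
  k=1: C(18,1)·0.24^1·0.76^17 = 0.040674
  k=2: C(18,2)·0.24^2·0.76^16 = 0.109177
  k=3: C(18,3)·0.24^3·0.76^15 = 0.183877
P(X ≤ 3) = 0.340884

0.3409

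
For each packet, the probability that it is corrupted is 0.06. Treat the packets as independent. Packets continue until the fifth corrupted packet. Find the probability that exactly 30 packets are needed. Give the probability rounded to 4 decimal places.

0.0039

Y = trial on which the fifth success occurs; negative binomial, r=5, p=0.06.
P(Y=30) = C(29,4) · p^5 · (1−p)^25
= 23751 · 7.776e-07 · 0.21291 = 0.003932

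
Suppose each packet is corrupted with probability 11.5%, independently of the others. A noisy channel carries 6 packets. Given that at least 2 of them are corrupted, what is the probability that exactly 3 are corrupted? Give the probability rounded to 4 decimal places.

X ~ Binomial(6, 0.115). Want P(X=3 | X≥2) = P(X=3) / P(X≥2).
P(X=3) = C(6,3)·0.115^3·0.885^3 = 0.021084
P(X≥2) = 1 − 0.480463 − 0.374598 = 0.144939
Ratio = 0.021084 / 0.144939 = 0.145468

0.1455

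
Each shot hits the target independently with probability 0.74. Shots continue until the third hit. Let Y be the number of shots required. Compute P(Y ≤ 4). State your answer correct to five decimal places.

0.72130

Finishing within 4 shots ⇔ at least 3 successes in the first 4. With X ~ Binomial(4, 0.74), P(Y ≤ 4) = 1 − P(X ≤ 2).
  k=0: C(4,0)·0.74^0·0.26^4 = 0.0045698
  k=1: C(4,1)·0.74^1·0.26^3 = 0.0520250
  k=2: C(4,2)·0.74^2·0.26^2 = 0.2221066
1 − 0.2787013 = 0.7212987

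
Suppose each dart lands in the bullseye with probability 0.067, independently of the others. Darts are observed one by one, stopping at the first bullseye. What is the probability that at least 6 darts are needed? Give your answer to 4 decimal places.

0.7070

Y = number of darts to the first success; geometric, p = 0.067.
P(Y > 5) = P(first 5 all fail) = (1−p)^5 = 0.706982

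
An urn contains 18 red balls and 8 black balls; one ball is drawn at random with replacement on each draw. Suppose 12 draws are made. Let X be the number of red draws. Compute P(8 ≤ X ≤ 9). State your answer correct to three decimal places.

0.468

X ~ Binomial(12, 0.692308); P(8 ≤ X ≤ 9) = Σ C(12,k) p^k (1−p)^(12−k) over k:
  k=8: C(12,8)·0.692308^8·0.307692^4 = 0.23413
  k=9: C(12,9)·0.692308^9·0.307692^3 = 0.23413
Total = 0.46827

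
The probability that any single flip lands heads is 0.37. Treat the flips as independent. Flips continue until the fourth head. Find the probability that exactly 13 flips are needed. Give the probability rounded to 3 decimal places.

0.064

Y = trial on which the fourth success occurs; negative binomial, r=4, p=0.37.
P(Y=13) = C(12,3) · p^4 · (1−p)^9
= 220 · 0.018742 · 0.015634 = 0.06446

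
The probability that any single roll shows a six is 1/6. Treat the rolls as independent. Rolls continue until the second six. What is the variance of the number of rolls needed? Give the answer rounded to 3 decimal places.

60.000

Y = total rolls until the second success; negative binomial with r=2, p=0.166667.
Var(Y) = r(1−p)/p² = 2·0.833333 / 0.166667² = 60.00000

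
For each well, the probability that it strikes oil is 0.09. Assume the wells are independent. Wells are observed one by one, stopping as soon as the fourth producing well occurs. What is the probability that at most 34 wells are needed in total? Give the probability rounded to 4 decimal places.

Finishing within 34 wells ⇔ at least 4 successes in the first 34. With X ~ Binomial(34, 0.09), P(Y ≤ 34) = 1 − P(X ≤ 3).
  k=0: C(34,0)·0.09^0·0.91^34 = 0.040496
  k=1: C(34,1)·0.09^1·0.91^33 = 0.136172
  k=2: C(34,2)·0.09^2·0.91^32 = 0.222215
  k=3: C(34,3)·0.09^3·0.91^31 = 0.234424
1 − 0.633306 = 0.366694

0.3667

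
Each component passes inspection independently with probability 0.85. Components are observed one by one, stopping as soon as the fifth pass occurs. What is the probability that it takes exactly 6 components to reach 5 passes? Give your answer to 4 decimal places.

0.3328

Y = trial on which the fifth success occurs; negative binomial, r=5, p=0.85.
P(Y=6) = C(5,4) · p^5 · (1−p)^1
= 5 · 0.44371 · 0.15 = 0.332779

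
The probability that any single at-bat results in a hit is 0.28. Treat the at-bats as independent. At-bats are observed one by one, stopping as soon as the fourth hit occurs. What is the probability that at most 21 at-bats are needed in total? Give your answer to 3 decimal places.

Finishing within 21 at-bats ⇔ at least 4 successes in the first 21. With X ~ Binomial(21, 0.28), P(Y ≤ 21) = 1 − P(X ≤ 3).
  k=0: C(21,0)·0.28^0·0.72^21 = 0.00101
  k=1: C(21,1)·0.28^1·0.72^20 = 0.00824
  k=2: C(21,2)·0.28^2·0.72^19 = 0.03205
  k=3: C(21,3)·0.28^3·0.72^18 = 0.07894
1 − 0.12025 = 0.87975

0.880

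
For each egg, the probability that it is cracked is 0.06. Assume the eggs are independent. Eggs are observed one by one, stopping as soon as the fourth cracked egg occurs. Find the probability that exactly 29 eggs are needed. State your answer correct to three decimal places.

Y = trial on which the fourth success occurs; negative binomial, r=4, p=0.06.
P(Y=29) = C(28,3) · p^4 · (1−p)^25
= 3276 · 1.296e-05 · 0.21291 = 0.00904

0.009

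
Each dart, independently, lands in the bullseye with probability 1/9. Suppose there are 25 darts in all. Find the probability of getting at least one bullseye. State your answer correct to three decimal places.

0.947

P(at least one) = 1 − P(none) = 1 − (1 − 0.111111)^25
= 1 − 0.05262 = 0.94738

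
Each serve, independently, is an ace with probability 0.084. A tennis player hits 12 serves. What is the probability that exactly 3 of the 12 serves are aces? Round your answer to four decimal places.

X ~ Binomial(n=12, p=0.084).
P(X=3) = C(12,3) · p^3 · (1−p)^9
= 220 · 0.0005927 · 0.454 = 0.059200

0.0592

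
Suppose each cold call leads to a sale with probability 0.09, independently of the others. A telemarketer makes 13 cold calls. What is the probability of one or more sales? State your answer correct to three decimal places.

P(at least one) = 1 − P(none) = 1 − (1 − 0.09)^13
= 1 − 0.29345 = 0.70655

0.707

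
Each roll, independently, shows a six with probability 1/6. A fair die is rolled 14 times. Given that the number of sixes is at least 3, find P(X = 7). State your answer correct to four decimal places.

X ~ Binomial(14, 0.166667). Want P(X=7 | X≥3) = P(X=7) / P(X≥3).
P(X=7) = C(14,7)·0.166667^7·0.833333^7 = 0.003422
P(X≥3) = 1 − 0.077887 − 0.218082 − 0.283507 = 0.420524
Ratio = 0.003422 / 0.420524 = 0.008136

0.0081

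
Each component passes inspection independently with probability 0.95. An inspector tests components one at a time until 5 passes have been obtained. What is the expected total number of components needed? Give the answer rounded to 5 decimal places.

Y = total components until the fifth success; negative binomial with r=5, p=0.95.
E[Y] = r / p = 5 / 0.95 = 5.2631579

5.26316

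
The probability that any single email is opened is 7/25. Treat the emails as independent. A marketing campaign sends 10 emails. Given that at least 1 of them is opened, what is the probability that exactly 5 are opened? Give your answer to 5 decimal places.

0.08718

X ~ Binomial(10, 0.28). Want P(X=5 | X≥1) = P(X=5) / P(X≥1).
P(X=5) = C(10,5)·0.28^5·0.72^5 = 0.0839176
P(X≥1) = 1 − 0.0374391 = 0.9625609
Ratio = 0.0839176 / 0.9625609 = 0.0871816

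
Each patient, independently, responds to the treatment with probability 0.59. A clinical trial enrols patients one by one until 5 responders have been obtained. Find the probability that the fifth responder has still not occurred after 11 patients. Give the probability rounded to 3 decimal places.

Needing more than 11 patients ⇔ fewer than 5 successes in the first 11. With X ~ Binomial(11, 0.59), P(Y > 11) = P(X ≤ 4).
  k=0: C(11,0)·0.59^0·0.41^11 = 0.00006
  k=1: C(11,1)·0.59^1·0.41^10 = 0.00087
  k=2: C(11,2)·0.59^2·0.41^9 = 0.00627
  k=3: C(11,3)·0.59^3·0.41^8 = 0.02706
  k=4: C(11,4)·0.59^4·0.41^7 = 0.07788
P(X ≤ 4) = 0.11213

0.112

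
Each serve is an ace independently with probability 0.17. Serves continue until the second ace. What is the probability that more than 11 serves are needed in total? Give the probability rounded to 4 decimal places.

0.4189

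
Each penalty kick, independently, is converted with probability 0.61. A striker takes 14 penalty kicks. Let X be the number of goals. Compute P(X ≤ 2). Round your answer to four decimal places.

0.0005

X ~ Binomial(14, 0.61); P(X ≤ 2) = Σ C(14,k) p^k (1−p)^(14−k) over k:
  k=0: C(14,0)·0.61^0·0.39^14 = 0.000002
  k=1: C(14,1)·0.61^1·0.39^13 = 0.000041
  k=2: C(14,2)·0.61^2·0.39^12 = 0.000419
Total = 0.000462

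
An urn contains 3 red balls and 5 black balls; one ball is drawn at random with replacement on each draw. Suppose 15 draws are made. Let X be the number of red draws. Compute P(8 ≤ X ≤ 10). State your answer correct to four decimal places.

0.1532

X ~ Binomial(15, 0.375); P(8 ≤ X ≤ 10) = Σ C(15,k) p^k (1−p)^(15−k) over k:
  k=8: C(15,8)·0.375^8·0.625^7 = 0.093747
  k=9: C(15,9)·0.375^9·0.625^6 = 0.043749
  k=10: C(15,10)·0.375^10·0.625^5 = 0.015750
Total = 0.153246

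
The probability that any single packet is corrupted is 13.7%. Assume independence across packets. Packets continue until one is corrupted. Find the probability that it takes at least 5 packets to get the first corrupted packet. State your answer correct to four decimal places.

Y = number of packets to the first success; geometric, p = 0.137.
P(Y > 4) = P(first 4 all fail) = (1−p)^4 = 0.554681

0.5547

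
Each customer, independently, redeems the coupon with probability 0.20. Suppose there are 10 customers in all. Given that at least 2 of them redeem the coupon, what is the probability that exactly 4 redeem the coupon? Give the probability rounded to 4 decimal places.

X ~ Binomial(10, 0.20). Want P(X=4 | X≥2) = P(X=4) / P(X≥2).
P(X=4) = C(10,4)·0.20^4·0.80^6 = 0.088080
P(X≥2) = 1 − 0.107374 − 0.268435 = 0.624190
Ratio = 0.088080 / 0.624190 = 0.141111

0.1411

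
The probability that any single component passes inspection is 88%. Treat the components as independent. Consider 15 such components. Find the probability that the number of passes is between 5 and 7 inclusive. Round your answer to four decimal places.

0.0001

X ~ Binomial(15, 0.88); P(5 ≤ X ≤ 7) = Σ C(15,k) p^k (1−p)^(15−k) over k:
  k=5: C(15,5)·0.88^5·0.12^10 = 0.000001
  k=6: C(15,6)·0.88^6·0.12^9 = 0.000012
  k=7: C(15,7)·0.88^7·0.12^8 = 0.000113
Total = 0.000126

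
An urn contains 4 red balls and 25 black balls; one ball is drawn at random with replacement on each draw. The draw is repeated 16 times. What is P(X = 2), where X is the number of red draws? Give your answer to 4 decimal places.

X ~ Binomial(n=16, p=0.137931).
P(X=2) = C(16,2) · p^2 · (1−p)^14
= 120 · 0.019025 · 0.1252 = 0.285821

0.2858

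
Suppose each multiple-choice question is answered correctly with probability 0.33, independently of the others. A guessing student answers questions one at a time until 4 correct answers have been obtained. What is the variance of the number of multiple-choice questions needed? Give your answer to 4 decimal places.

Y = total multiple-choice questions until the fourth success; negative binomial with r=4, p=0.33.
Var(Y) = r(1−p)/p² = 4·0.67 / 0.33² = 24.609734

24.6097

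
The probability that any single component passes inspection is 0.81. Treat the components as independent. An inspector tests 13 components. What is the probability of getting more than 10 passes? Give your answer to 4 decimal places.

0.5389

X ~ Binomial(13, 0.81); P(X ≥ 11) = Σ C(13,k) p^k (1−p)^(13−k) over k:
  k=11: C(13,11)·0.81^11·0.19^2 = 0.277292
  k=12: C(13,12)·0.81^12·0.19^1 = 0.197023
  k=13: C(13,13)·0.81^13·0.19^0 = 0.064611
Total = 0.538926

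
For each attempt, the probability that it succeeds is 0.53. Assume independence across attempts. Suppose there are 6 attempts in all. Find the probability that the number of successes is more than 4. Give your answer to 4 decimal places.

0.1401

X ~ Binomial(6, 0.53); P(X ≥ 5) = Σ C(6,k) p^k (1−p)^(6−k) over k:
  k=5: C(6,5)·0.53^5·0.47^1 = 0.117931
  k=6: C(6,6)·0.53^6·0.47^0 = 0.022164
Total = 0.140095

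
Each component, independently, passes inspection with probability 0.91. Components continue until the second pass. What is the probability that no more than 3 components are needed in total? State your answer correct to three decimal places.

Finishing within 3 components ⇔ at least 2 successes in the first 3. With X ~ Binomial(3, 0.91), P(Y ≤ 3) = 1 − P(X ≤ 1).
  k=0: C(3,0)·0.91^0·0.09^3 = 0.00073
  k=1: C(3,1)·0.91^1·0.09^2 = 0.02211
1 − 0.02284 = 0.97716

0.977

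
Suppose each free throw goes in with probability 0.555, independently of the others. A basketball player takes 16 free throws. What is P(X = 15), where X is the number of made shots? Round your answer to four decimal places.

0.0010

X ~ Binomial(n=16, p=0.555).
P(X=15) = C(16,15) · p^15 · (1−p)^1
= 16 · 0.00014601 · 0.445 = 0.001040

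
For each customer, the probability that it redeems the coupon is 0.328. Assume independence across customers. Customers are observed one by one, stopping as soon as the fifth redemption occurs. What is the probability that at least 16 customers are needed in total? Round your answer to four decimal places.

0.4213

Needing more than 15 customers ⇔ fewer than 5 successes in the first 15. With X ~ Binomial(15, 0.328), P(Y > 15) = P(X ≤ 4).
  k=0: C(15,0)·0.328^0·0.672^15 = 0.002574
  k=1: C(15,1)·0.328^1·0.672^14 = 0.018842
  k=2: C(15,2)·0.328^2·0.672^13 = 0.064378
  k=3: C(15,3)·0.328^3·0.672^12 = 0.136165
  k=4: C(15,4)·0.328^4·0.672^11 = 0.199384
P(X ≤ 4) = 0.421342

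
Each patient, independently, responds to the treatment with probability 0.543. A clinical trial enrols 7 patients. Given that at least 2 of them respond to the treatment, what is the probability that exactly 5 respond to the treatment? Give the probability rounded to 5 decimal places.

0.21539

X ~ Binomial(7, 0.543). Want P(X=5 | X≥2) = P(X=5) / P(X≥2).
P(X=5) = C(7,5)·0.543^5·0.457^2 = 0.2070384
P(X≥2) = 1 − 0.0041631 − 0.0346254 = 0.9612115
Ratio = 0.2070384 / 0.9612115 = 0.2153931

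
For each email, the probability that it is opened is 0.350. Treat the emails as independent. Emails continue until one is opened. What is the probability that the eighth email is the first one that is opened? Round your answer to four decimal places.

0.0172

Geometric (trials to first success), p = 0.35.
P(Y = 8) = (1−p)^7 · p = 0.049022 · 0.35 = 0.017158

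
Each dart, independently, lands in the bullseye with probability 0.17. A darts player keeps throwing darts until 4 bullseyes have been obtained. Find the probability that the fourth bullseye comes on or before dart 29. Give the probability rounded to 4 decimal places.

0.7508

Finishing within 29 darts ⇔ at least 4 successes in the first 29. With X ~ Binomial(29, 0.17), P(Y ≤ 29) = 1 − P(X ≤ 3).
  k=0: C(29,0)·0.17^0·0.83^29 = 0.004501
  k=1: C(29,1)·0.17^1·0.83^28 = 0.026732
  k=2: C(29,2)·0.17^2·0.83^27 = 0.076654
  k=3: C(29,3)·0.17^3·0.83^26 = 0.141301
1 − 0.249187 = 0.750813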